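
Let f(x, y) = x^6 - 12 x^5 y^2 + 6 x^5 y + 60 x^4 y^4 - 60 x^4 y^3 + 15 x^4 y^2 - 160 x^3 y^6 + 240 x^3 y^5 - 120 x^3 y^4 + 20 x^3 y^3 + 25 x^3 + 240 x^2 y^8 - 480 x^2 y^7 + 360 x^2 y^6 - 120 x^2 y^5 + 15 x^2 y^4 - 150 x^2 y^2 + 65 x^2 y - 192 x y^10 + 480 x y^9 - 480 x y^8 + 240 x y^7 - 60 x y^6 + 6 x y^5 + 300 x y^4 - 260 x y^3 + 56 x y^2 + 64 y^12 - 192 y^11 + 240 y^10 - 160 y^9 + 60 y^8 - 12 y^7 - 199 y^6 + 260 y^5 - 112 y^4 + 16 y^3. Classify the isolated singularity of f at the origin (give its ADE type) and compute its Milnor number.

The Hessian of f at 0 has rank 0. Corank 2; j^3 = (x + y)*(5*x + 4*y)^2 has shape L^2 M (L != M), so D-series; mu = 7 gives D_7.

Type D_{7}, Milnor number mu = 7.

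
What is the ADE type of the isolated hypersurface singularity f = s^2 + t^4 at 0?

A_3

The Hessian of f at 0 has rank 1. Corank 1: A-series; mu = 3 gives A_3.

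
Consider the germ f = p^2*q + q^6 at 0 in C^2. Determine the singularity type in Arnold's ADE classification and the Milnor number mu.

The Hessian of f at 0 has rank 0. Corank 2; j^3 = p^2*q has shape L^2 M (L != M), so D-series; mu = 7 gives D_7.

Type D_{7}, Milnor number mu = 7.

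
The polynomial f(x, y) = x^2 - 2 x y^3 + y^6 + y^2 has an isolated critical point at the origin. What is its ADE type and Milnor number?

Type A1, Milnor number mu = 1.

The Hessian of f at 0 has rank 2. Corank 0: nondegenerate Morse point, so A_1.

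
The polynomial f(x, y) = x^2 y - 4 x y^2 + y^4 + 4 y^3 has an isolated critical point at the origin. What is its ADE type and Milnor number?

The Hessian of f at 0 has rank 0. Corank 2; j^3 = y*(x - 2*y)^2 has shape L^2 M (L != M), so D-series; mu = 5 gives D_5.

Type D5, Milnor number mu = 5.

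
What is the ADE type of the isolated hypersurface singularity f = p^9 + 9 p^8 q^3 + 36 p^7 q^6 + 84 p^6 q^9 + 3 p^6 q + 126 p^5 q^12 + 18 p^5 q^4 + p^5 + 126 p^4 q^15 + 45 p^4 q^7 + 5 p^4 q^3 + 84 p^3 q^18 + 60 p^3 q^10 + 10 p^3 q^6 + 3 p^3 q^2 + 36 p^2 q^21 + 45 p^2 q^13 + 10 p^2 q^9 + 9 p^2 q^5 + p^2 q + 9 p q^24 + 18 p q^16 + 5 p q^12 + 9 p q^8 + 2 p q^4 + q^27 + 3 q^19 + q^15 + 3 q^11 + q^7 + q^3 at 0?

D4

The Hessian of f at 0 has rank 0. Corank 2; j^3 = q*(p^2 + q^2) splits into three distinct lines over C (the quadratic factor has nonzero discriminant), so D_4.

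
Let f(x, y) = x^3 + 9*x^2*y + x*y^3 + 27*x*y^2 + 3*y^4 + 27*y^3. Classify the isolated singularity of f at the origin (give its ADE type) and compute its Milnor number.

Type E_{7}, Milnor number mu = 7.

The Hessian of f at 0 has rank 0. Corank 2; j^3 = (x + 3*y)^3 is a perfect cube, so E-series; the 4-jet and mu = 7 give E_7.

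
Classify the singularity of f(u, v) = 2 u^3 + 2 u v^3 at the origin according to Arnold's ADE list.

The Hessian of f at 0 has rank 0. Corank 2; j^3 = 2*u^3 is a perfect cube, so E-series; the 4-jet and mu = 7 give E_7.

E7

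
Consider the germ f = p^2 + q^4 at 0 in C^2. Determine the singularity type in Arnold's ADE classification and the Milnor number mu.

Type A_3, Milnor number mu = 3.

The Hessian of f at 0 has rank 1. Corank 1: A-series; mu = 3 gives A_3.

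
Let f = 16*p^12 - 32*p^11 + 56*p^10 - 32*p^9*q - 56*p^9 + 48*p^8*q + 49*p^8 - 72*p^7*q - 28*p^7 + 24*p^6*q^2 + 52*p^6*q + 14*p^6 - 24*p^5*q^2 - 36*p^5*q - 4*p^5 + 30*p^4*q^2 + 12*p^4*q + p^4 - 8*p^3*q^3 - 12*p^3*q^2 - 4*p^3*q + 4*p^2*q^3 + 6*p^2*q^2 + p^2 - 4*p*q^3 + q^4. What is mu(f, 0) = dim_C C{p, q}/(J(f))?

3

The Hessian of f at 0 has rank 1. Corank 1: A-series; mu = 3 gives A_3.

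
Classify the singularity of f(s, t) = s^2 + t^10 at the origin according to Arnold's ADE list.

A_9

The Hessian of f at 0 has rank 1. Corank 1: A-series; mu = 9 gives A_9.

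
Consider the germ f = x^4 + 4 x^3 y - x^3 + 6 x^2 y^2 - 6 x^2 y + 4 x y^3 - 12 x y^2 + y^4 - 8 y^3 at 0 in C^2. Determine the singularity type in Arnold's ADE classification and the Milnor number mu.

Type E6, Milnor number mu = 6.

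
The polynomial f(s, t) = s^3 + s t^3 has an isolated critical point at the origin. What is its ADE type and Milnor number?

Type E_{7}, Milnor number mu = 7.

The Hessian of f at 0 is [[0, 0], [0, 0]] with rank 0, so corank 2. A Groebner basis of the Jacobian ideal J(f) in C{s,t} is {s^3, s*t^2, 3*s^2 + t^3}; counting standard monomials gives mu = 7. Corank 2; j^3 = s^3 is a perfect cube, so E-series; the 4-jet and mu = 7 give E_7.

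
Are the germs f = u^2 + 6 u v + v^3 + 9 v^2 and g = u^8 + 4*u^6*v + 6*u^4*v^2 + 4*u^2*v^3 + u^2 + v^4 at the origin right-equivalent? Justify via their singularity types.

No.

The Hessian of f at 0 is [[2, 6], [6, 18]] with rank 1, so corank 1. A Groebner basis of the Jacobian ideal J(f) in C{u,v} is {v^2, u + 3*v}; counting standard monomials gives mu = 2. Corank 1: A-series; mu = 2 gives A_2. The Hessian of g at 0 is [[2, 0], [0, 0]] with rank 1, so corank 1. A Groebner basis of the Jacobian ideal J(g) in C{u,v} is {v^3, u}; counting standard monomials gives mu = 3. Corank 1: A-series; mu = 3 gives A_3. f is A_2 but g is A_3, hence not right-equivalent.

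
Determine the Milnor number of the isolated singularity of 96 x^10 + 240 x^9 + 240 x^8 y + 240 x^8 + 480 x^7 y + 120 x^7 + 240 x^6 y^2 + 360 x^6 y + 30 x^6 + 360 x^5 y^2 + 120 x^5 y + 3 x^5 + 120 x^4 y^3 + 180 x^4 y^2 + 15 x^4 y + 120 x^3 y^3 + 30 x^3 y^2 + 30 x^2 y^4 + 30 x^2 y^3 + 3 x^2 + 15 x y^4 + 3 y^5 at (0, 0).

4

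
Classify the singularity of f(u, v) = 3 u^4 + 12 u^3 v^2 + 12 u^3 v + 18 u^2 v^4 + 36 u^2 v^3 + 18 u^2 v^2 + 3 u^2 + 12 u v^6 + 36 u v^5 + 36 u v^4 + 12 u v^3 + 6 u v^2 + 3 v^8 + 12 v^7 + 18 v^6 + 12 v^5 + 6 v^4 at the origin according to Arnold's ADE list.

A_{3}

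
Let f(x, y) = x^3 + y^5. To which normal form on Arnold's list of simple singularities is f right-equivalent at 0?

The Hessian of f at 0 has rank 0. Corank 2; j^3 = x^3 is a perfect cube, so E-series; the 5-jet and mu = 8 give E_8.

E_{8}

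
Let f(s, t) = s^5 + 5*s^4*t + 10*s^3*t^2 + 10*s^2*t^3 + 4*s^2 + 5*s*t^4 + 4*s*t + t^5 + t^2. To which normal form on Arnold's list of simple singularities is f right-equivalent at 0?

A4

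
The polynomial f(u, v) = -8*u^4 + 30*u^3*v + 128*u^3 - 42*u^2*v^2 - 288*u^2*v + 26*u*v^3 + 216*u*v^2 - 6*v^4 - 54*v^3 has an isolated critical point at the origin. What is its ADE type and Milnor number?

The Hessian of f at 0 is [[0, 0], [0, 0]] with rank 0, so corank 2. A Groebner basis of the Jacobian ideal J(f) in C{u,v} is {196608*u^2 - 294912*u*v + v^4 + 64*v^3 + 110592*v^2, u^3 - 1008*u^2 + 1512*u*v - 3*v^3/4 - 567*v^2, u^2*v - 832*u^2 + 1248*u*v - 5*v^3/6 - 468*v^2, -512*u^2 + u*v^2 + 768*u*v - 11*v^3/12 - 288*v^2}; counting standard monomials gives mu = 7. Corank 2; j^3 = 2*(4*u - 3*v)^3 is a perfect cube, so E-series; the 4-jet and mu = 7 give E_7.

Type E_{7}, Milnor number mu = 7.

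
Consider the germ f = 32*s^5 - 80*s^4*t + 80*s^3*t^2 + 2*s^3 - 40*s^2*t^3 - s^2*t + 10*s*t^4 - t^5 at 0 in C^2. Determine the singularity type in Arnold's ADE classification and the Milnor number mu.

The Hessian of f at 0 has rank 0. Corank 2; j^3 = s^2*(2*s - t) has shape L^2 M (L != M), so D-series; mu = 6 gives D_6.

Type D_6, Milnor number mu = 6.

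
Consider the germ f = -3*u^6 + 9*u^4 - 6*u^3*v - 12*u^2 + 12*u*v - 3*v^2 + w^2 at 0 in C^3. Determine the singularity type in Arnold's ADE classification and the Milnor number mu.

Type A3, Milnor number mu = 3.

The Hessian of f at 0 has rank 2. Corank 1: A-series; mu = 3 gives A_3.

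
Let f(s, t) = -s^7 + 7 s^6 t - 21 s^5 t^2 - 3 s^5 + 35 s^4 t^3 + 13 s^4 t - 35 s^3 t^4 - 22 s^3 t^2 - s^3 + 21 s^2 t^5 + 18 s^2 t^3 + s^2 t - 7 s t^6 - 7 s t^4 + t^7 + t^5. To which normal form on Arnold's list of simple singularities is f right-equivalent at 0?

The Hessian of f at 0 is [[0, 0], [0, 0]] with rank 0, so corank 2. A Groebner basis of the Jacobian ideal J(f) in C{s,t} is {s*t/4 + t^4, s*t^2, s^2 - 5*s*t/4}; counting standard monomials gives mu = 6. Corank 2; j^3 = -s^2*(s - t) has shape L^2 M (L != M), so D-series; mu = 6 gives D_6.

D6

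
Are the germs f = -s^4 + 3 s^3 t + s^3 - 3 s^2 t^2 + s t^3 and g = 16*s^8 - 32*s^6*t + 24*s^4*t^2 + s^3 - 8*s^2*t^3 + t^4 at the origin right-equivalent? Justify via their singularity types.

No.

The Hessian of f at 0 is [[0, 0], [0, 0]] with rank 0, so corank 2. A Groebner basis of the Jacobian ideal J(f) in C{s,t} is {3*s^2 + t^4 + t^3, s^3, s^2*t - s^2 - t^3/3, -2*s^2 + s*t^2 - 2*t^3/3}; counting standard monomials gives mu = 7. Corank 2; j^3 = s^3 is a perfect cube, so E-series; the 4-jet and mu = 7 give E_7. The Hessian of g at 0 is [[0, 0], [0, 0]] with rank 0, so corank 2. A Groebner basis of the Jacobian ideal J(g) in C{s,t} is {t^3, s^2}; counting standard monomials gives mu = 6. Corank 2; j^3 = s^3 is a perfect cube, so E-series; the 4-jet and mu = 6 give E_6. f is E_7 but g is E_6, hence not right-equivalent.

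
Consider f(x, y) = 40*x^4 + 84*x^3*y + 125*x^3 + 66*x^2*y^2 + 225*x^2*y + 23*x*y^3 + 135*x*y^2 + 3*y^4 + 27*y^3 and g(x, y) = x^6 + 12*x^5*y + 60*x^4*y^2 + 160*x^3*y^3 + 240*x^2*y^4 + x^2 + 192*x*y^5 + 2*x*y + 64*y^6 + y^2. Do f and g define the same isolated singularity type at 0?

The Hessian of f at 0 has rank 0. Corank 2; j^3 = (5*x + 3*y)^3 is a perfect cube, so E-series; the 4-jet and mu = 7 give E_7. The Hessian of g at 0 has rank 1. Corank 1: A-series; mu = 5 gives A_5. f is E_7 but g is A_5, hence not right-equivalent.

No.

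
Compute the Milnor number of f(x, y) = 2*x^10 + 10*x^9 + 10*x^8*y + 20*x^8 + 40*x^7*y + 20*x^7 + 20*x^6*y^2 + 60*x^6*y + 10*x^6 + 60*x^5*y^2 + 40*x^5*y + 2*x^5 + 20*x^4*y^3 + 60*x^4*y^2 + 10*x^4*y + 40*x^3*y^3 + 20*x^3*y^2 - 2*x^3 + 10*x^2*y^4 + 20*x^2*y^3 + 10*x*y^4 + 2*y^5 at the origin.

8

The Hessian of f at 0 has rank 0. Corank 2; j^3 = -2*x^3 is a perfect cube, so E-series; the 5-jet and mu = 8 give E_8.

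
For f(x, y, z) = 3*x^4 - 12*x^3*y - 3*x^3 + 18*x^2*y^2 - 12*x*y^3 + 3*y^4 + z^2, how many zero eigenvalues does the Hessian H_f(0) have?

2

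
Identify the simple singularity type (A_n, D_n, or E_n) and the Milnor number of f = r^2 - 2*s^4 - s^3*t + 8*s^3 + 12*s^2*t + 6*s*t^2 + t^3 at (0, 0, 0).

Type E7, Milnor number mu = 7.

The Hessian of f at 0 is [[0, 0, 0], [0, 0, 0], [0, 0, 2]] with rank 1, so corank 2. A Groebner basis of the Jacobian ideal J(f) in C{s,t,r} is {768*s^2 + 768*s*t + t^4 + 8*t^3 + 192*t^2, s^3 - 12*s^2 - 12*s*t - 3*t^2, s^2*t + 24*s^2 + 24*s*t + 6*t^2, -32*s^2 + s*t^2 - 32*s*t + t^3/6 - 8*t^2, r}; counting standard monomials gives mu = 7. Corank 2; j^3 = (2*s + t)^3 is a perfect cube, so E-series; the 4-jet and mu = 7 give E_7.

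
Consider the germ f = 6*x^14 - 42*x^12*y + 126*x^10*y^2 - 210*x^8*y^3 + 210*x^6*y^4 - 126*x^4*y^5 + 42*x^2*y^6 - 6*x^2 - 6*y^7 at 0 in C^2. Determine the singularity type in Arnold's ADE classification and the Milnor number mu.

Type A_{6}, Milnor number mu = 6.

The Hessian of f at 0 is [[-12, 0], [0, 0]] with rank 1, so corank 1. A Groebner basis of the Jacobian ideal J(f) in C{x,y} is {y^6, x}; counting standard monomials gives mu = 6. Corank 1: A-series; mu = 6 gives A_6.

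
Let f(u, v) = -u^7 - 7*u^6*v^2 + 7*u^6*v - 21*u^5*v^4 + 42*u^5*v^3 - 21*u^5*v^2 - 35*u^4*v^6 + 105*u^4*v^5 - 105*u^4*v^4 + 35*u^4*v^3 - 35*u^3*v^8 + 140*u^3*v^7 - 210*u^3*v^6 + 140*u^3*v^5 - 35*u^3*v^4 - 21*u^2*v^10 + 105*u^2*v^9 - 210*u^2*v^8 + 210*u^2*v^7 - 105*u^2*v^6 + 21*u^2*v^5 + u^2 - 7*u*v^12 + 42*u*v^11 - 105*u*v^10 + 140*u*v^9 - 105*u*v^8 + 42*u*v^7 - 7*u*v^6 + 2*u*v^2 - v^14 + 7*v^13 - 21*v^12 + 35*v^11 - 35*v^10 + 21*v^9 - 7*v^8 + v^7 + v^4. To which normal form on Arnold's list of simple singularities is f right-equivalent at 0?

The Hessian of f at 0 is [[2, 0], [0, 0]] with rank 1, so corank 1. A Groebner basis of the Jacobian ideal J(f) in C{u,v} is {u^3, u + v^2}; counting standard monomials gives mu = 6. Corank 1: A-series; mu = 6 gives A_6.

A_6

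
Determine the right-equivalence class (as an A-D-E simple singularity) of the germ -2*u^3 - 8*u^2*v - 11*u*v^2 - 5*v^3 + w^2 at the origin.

D4

The Hessian of f at 0 has rank 1. Corank 2; j^3 = -(u + v)*(2*u^2 + 6*u*v + 5*v^2) splits into three distinct lines over C (the quadratic factor has nonzero discriminant), so D_4.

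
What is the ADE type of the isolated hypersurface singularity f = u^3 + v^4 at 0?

E_6

The Hessian of f at 0 is [[0, 0], [0, 0]] with rank 0, so corank 2. A Groebner basis of the Jacobian ideal J(f) in C{u,v} is {v^3, u^2}; counting standard monomials gives mu = 6. Corank 2; j^3 = u^3 is a perfect cube, so E-series; the 4-jet and mu = 6 give E_6.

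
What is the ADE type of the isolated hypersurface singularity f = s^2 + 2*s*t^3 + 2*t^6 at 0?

The Hessian of f at 0 is [[2, 0], [0, 0]] with rank 1, so corank 1. A Groebner basis of the Jacobian ideal J(f) in C{s,t} is {s*t^2, s + t^3, s^2}; counting standard monomials gives mu = 5. Corank 1: A-series; mu = 5 gives A_5.

A5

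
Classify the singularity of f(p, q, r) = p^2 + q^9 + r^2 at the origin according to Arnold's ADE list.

A_8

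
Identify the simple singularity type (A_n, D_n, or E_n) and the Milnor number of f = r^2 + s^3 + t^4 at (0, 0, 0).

Type E6, Milnor number mu = 6.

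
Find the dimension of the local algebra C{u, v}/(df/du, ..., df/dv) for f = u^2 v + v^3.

4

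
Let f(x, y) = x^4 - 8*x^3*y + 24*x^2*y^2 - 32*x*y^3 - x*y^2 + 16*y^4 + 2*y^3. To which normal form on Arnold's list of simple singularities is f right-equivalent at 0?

D5

The Hessian of f at 0 has rank 0. Corank 2; j^3 = -y^2*(x - 2*y) has shape L^2 M (L != M), so D-series; mu = 5 gives D_5.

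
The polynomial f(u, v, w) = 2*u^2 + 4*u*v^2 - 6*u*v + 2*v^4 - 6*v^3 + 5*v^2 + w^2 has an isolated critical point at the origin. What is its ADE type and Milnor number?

Type A_1, Milnor number mu = 1.

The Hessian of f at 0 has rank 3. Corank 0: nondegenerate Morse point, so A_1.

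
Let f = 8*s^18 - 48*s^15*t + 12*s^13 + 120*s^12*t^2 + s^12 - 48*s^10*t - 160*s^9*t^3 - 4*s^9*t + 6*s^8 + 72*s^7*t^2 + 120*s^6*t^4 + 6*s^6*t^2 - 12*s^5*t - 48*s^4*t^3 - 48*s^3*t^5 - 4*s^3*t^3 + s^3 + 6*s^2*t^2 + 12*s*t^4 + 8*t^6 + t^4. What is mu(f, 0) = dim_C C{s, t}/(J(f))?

The Hessian of f at 0 is [[0, 0], [0, 0]] with rank 0, so corank 2. A Groebner basis of the Jacobian ideal J(f) in C{s,t} is {s^3, s^2*t, s^2/4 + s*t^2, t^3}; counting standard monomials gives mu = 6. Corank 2; j^3 = s^3 is a perfect cube, so E-series; the 4-jet and mu = 6 give E_6.

6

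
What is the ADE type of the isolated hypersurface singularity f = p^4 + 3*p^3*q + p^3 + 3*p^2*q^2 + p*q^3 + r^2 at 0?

The Hessian of f at 0 is [[0, 0, 0], [0, 0, 0], [0, 0, 2]] with rank 1, so corank 2. A Groebner basis of the Jacobian ideal J(f) in C{p,q,r} is {3*p^2 + q^4 + q^3, p^3, p^2*q - p^2 - q^3/3, 2*p^2 + p*q^2 + 2*q^3/3, r}; counting standard monomials gives mu = 7. Corank 2; j^3 = p^3 is a perfect cube, so E-series; the 4-jet and mu = 7 give E_7.

E7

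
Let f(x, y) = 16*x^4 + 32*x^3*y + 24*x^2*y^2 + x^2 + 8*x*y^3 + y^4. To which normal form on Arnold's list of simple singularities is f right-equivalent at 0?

A_{3}

The Hessian of f at 0 has rank 1. Corank 1: A-series; mu = 3 gives A_3.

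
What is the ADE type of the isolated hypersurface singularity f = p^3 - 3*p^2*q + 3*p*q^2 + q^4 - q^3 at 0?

The Hessian of f at 0 has rank 0. Corank 2; j^3 = (p - q)^3 is a perfect cube, so E-series; the 4-jet and mu = 6 give E_6.

E_{6}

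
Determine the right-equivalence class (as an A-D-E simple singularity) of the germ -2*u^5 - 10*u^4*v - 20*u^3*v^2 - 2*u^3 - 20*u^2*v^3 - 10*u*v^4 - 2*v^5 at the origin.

E_8

The Hessian of f at 0 has rank 0. Corank 2; j^3 = -2*u^3 is a perfect cube, so E-series; the 5-jet and mu = 8 give E_8.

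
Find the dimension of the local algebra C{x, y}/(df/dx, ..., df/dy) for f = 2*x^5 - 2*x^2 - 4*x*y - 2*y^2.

The Hessian of f at 0 has rank 1. Corank 1: A-series; mu = 4 gives A_4.

4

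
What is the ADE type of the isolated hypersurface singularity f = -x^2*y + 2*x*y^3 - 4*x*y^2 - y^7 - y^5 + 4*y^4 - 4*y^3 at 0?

D8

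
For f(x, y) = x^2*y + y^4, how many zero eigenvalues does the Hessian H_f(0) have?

2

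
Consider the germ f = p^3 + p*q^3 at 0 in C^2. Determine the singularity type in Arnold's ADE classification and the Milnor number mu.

Type E7, Milnor number mu = 7.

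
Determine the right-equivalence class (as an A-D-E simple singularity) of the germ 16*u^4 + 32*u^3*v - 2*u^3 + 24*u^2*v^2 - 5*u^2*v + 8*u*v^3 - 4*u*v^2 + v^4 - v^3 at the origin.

D_{5}

The Hessian of f at 0 is [[0, 0], [0, 0]] with rank 0, so corank 2. A Groebner basis of the Jacobian ideal J(f) in C{u,v} is {u*v^2 - u*v/8 - v^2/8, u*v/8 + v^3 + v^2/8, u^2 + 3*u*v/2 + v^2/2}; counting standard monomials gives mu = 5. Corank 2; j^3 = -(u + v)^2*(2*u + v) has shape L^2 M (L != M), so D-series; mu = 5 gives D_5.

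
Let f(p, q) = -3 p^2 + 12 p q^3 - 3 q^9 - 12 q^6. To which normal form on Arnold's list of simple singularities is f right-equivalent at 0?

A_{8}

The Hessian of f at 0 has rank 1. Corank 1: A-series; mu = 8 gives A_8.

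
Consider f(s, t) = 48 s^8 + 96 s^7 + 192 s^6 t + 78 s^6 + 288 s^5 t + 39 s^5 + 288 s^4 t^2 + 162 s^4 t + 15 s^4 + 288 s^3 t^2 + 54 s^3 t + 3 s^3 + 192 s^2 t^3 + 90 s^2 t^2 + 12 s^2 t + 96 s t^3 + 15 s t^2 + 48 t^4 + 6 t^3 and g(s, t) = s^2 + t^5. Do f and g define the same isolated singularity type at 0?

No.

The Hessian of f at 0 has rank 0. Corank 2; j^3 = 3*(s + t)^2*(s + 2*t) has shape L^2 M (L != M), so D-series; mu = 5 gives D_5. The Hessian of g at 0 has rank 1. Corank 1: A-series; mu = 4 gives A_4. f is D_5 but g is A_4, hence not right-equivalent.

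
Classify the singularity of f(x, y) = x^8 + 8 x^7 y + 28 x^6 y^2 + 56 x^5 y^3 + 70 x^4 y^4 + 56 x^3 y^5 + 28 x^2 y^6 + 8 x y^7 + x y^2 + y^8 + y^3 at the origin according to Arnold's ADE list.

D_9

The Hessian of f at 0 has rank 0. Corank 2; j^3 = y^2*(x + y) has shape L^2 M (L != M), so D-series; mu = 9 gives D_9.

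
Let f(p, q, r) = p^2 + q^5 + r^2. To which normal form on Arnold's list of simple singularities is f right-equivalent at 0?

The Hessian of f at 0 is [[2, 0, 0], [0, 0, 0], [0, 0, 2]] with rank 2, so corank 1. A Groebner basis of the Jacobian ideal J(f) in C{p,q,r} is {q^4, p, r}; counting standard monomials gives mu = 4. Corank 1: A-series; mu = 4 gives A_4.

A_{4}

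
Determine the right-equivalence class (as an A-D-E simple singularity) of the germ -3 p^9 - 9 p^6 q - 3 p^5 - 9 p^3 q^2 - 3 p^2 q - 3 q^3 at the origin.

The Hessian of f at 0 has rank 0. Corank 2; j^3 = -3*q*(p^2 + q^2) splits into three distinct lines over C (the quadratic factor has nonzero discriminant), so D_4.

D4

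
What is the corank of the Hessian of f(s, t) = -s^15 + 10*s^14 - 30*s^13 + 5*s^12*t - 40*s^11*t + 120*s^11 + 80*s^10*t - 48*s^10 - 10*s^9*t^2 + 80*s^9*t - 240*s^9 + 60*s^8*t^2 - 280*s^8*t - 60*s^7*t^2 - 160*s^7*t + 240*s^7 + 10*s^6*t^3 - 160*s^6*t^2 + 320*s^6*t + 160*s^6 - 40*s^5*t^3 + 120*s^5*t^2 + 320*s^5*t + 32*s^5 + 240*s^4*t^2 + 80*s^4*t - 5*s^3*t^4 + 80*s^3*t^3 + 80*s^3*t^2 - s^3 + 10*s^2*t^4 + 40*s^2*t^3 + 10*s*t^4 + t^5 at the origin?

The Hessian at 0 is [[0, 0], [0, 0]] of rank 0; hence corank 2.

2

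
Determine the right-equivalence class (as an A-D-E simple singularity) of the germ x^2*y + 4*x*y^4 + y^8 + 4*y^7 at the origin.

D_9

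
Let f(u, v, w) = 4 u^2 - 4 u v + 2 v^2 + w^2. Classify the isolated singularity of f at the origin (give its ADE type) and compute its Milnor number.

Type A_1, Milnor number mu = 1.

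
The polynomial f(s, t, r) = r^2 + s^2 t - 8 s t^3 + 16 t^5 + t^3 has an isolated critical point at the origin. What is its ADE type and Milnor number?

The Hessian of f at 0 is [[0, 0, 0], [0, 0, 0], [0, 0, 2]] with rank 1, so corank 2. A Groebner basis of the Jacobian ideal J(f) in C{s,t,r} is {t^3, s^2 + 3*t^2, s*t, r}; counting standard monomials gives mu = 4. Corank 2; j^3 = t*(s^2 + t^2) splits into three distinct lines over C (the quadratic factor has nonzero discriminant), so D_4.

Type D4, Milnor number mu = 4.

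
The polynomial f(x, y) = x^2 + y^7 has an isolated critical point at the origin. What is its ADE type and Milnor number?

Type A6, Milnor number mu = 6.

The Hessian of f at 0 is [[2, 0], [0, 0]] with rank 1, so corank 1. A Groebner basis of the Jacobian ideal J(f) in C{x,y} is {y^6, x}; counting standard monomials gives mu = 6. Corank 1: A-series; mu = 6 gives A_6.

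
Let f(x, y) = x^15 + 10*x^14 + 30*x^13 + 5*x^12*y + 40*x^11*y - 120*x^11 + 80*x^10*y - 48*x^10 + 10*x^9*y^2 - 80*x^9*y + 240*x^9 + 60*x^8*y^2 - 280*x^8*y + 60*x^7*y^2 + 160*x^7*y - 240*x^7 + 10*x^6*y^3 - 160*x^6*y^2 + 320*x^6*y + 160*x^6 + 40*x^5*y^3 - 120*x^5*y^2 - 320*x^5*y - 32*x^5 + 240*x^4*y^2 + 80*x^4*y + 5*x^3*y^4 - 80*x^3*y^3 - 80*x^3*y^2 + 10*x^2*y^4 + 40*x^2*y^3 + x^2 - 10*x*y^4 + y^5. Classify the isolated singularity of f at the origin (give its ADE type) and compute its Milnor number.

The Hessian of f at 0 has rank 1. Corank 1: A-series; mu = 4 gives A_4.

Type A4, Milnor number mu = 4.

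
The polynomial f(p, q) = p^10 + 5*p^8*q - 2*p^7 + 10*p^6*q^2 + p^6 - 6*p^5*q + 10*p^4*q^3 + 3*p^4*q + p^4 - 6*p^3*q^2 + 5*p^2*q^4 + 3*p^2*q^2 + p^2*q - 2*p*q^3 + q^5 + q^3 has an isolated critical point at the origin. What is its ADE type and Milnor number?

Type D4, Milnor number mu = 4.

The Hessian of f at 0 is [[0, 0], [0, 0]] with rank 0, so corank 2. A Groebner basis of the Jacobian ideal J(f) in C{p,q} is {q^3, p^2 + 3*q^2, p*q}; counting standard monomials gives mu = 4. Corank 2; j^3 = q*(p^2 + q^2) splits into three distinct lines over C (the quadratic factor has nonzero discriminant), so D_4.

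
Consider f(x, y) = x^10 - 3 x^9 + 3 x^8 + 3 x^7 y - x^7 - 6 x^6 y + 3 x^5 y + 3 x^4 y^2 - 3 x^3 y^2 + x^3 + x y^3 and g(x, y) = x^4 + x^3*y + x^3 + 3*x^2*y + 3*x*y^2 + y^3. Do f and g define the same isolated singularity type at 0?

Yes.

The Hessian of f at 0 has rank 0. Corank 2; j^3 = x^3 is a perfect cube, so E-series; the 4-jet and mu = 7 give E_7. The Hessian of g at 0 has rank 0. Corank 2; j^3 = (x + y)^3 is a perfect cube, so E-series; the 4-jet and mu = 7 give E_7. Both have type E_7, hence right-equivalent.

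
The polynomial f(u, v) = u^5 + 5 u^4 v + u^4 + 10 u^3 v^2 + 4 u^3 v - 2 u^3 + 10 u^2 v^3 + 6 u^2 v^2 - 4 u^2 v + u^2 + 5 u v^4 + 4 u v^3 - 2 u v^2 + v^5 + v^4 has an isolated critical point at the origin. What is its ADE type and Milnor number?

Type A_4, Milnor number mu = 4.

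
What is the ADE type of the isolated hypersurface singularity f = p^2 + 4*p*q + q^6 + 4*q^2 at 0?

The Hessian of f at 0 is [[2, 4], [4, 8]] with rank 1, so corank 1. A Groebner basis of the Jacobian ideal J(f) in C{p,q} is {q^5, p + 2*q}; counting standard monomials gives mu = 5. Corank 1: A-series; mu = 5 gives A_5.

A5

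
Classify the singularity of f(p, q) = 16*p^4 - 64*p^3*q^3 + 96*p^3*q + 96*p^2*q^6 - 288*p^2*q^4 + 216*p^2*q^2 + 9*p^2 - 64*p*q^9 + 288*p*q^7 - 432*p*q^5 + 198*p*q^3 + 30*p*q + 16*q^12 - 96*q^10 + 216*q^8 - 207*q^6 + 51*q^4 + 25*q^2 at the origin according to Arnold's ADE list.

A3

The Hessian of f at 0 has rank 1. Corank 1: A-series; mu = 3 gives A_3.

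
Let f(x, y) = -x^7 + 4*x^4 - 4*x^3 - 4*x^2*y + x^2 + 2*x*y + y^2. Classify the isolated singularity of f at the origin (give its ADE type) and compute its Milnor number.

Type A_{6}, Milnor number mu = 6.

The Hessian of f at 0 has rank 1. Corank 1: A-series; mu = 6 gives A_6.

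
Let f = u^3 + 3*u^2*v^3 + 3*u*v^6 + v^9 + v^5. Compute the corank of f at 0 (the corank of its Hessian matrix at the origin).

2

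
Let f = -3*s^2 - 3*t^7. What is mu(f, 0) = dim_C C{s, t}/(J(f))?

The Hessian of f at 0 has rank 1. Corank 1: A-series; mu = 6 gives A_6.

6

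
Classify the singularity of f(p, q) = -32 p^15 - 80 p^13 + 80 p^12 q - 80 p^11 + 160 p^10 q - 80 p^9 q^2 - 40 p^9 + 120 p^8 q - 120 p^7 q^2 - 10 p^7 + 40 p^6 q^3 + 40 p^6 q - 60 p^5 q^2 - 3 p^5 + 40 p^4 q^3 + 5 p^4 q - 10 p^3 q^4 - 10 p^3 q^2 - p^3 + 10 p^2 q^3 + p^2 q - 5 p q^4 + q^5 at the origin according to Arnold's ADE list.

The Hessian of f at 0 is [[0, 0], [0, 0]] with rank 0, so corank 2. A Groebner basis of the Jacobian ideal J(f) in C{p,q} is {p*q/5 + q^4, p*q^2, p^2 - p*q}; counting standard monomials gives mu = 6. Corank 2; j^3 = -p^2*(p - q) has shape L^2 M (L != M), so D-series; mu = 6 gives D_6.

D_6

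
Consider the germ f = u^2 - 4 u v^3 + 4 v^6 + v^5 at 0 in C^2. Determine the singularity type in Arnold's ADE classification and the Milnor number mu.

The Hessian of f at 0 is [[2, 0], [0, 0]] with rank 1, so corank 1. A Groebner basis of the Jacobian ideal J(f) in C{u,v} is {-u/2 + v^3, u^2, u*v}; counting standard monomials gives mu = 4. Corank 1: A-series; mu = 4 gives A_4.

Type A_4, Milnor number mu = 4.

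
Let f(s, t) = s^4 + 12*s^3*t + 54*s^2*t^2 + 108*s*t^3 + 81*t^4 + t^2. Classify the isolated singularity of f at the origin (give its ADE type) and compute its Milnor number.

Type A3, Milnor number mu = 3.

The Hessian of f at 0 is [[0, 0], [0, 2]] with rank 1, so corank 1. A Groebner basis of the Jacobian ideal J(f) in C{s,t} is {s^3, t}; counting standard monomials gives mu = 3. Corank 1: A-series; mu = 3 gives A_3.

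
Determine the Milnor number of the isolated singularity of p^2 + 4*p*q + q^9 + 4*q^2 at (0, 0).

8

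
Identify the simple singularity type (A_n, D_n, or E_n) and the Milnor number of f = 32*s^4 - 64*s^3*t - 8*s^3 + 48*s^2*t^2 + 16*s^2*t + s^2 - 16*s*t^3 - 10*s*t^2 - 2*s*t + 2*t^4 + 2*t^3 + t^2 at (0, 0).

The Hessian of f at 0 is [[2, -2], [-2, 2]] with rank 1, so corank 1. A Groebner basis of the Jacobian ideal J(f) in C{s,t} is {s^2 - s + t, s*t - s + t, -s + t^2 + t}; counting standard monomials gives mu = 3. Corank 1: A-series; mu = 3 gives A_3.

Type A_{3}, Milnor number mu = 3.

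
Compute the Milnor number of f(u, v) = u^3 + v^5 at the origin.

8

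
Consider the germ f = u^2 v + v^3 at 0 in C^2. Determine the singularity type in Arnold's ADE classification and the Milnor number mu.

Type D_{4}, Milnor number mu = 4.

The Hessian of f at 0 is [[0, 0], [0, 0]] with rank 0, so corank 2. A Groebner basis of the Jacobian ideal J(f) in C{u,v} is {v^3, u^2 + 3*v^2, u*v}; counting standard monomials gives mu = 4. Corank 2; j^3 = v*(u^2 + v^2) splits into three distinct lines over C (the quadratic factor has nonzero discriminant), so D_4.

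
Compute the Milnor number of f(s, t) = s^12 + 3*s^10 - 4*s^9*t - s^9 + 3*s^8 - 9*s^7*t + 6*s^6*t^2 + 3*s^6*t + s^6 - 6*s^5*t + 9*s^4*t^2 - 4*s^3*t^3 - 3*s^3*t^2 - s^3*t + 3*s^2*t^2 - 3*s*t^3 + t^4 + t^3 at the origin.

7

The Hessian of f at 0 has rank 0. Corank 2; j^3 = t^3 is a perfect cube, so E-series; the 4-jet and mu = 7 give E_7.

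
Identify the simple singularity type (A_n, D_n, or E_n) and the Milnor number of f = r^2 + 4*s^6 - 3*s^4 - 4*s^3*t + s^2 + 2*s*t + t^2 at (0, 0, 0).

Type A_{3}, Milnor number mu = 3.

The Hessian of f at 0 is [[2, 2, 0], [2, 2, 0], [0, 0, 2]] with rank 2, so corank 1. A Groebner basis of the Jacobian ideal J(f) in C{s,t,r} is {t^3, s + t, r}; counting standard monomials gives mu = 3. Corank 1: A-series; mu = 3 gives A_3.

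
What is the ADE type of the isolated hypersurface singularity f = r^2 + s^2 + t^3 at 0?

A2

The Hessian of f at 0 has rank 2. Corank 1: A-series; mu = 2 gives A_2.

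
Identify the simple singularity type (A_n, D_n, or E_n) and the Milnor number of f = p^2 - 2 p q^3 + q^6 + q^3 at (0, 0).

Type A_2, Milnor number mu = 2.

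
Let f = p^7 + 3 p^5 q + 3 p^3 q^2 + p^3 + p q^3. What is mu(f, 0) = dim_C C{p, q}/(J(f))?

The Hessian of f at 0 has rank 0. Corank 2; j^3 = p^3 is a perfect cube, so E-series; the 4-jet and mu = 7 give E_7.

7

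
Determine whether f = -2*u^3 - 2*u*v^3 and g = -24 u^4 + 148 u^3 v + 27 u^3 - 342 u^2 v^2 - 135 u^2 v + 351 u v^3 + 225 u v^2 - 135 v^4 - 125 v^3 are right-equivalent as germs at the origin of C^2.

The Hessian of f at 0 has rank 0. Corank 2; j^3 = -2*u^3 is a perfect cube, so E-series; the 4-jet and mu = 7 give E_7. The Hessian of g at 0 has rank 0. Corank 2; j^3 = (3*u - 5*v)^3 is a perfect cube, so E-series; the 4-jet and mu = 7 give E_7. Both have type E_7, hence right-equivalent.

Yes.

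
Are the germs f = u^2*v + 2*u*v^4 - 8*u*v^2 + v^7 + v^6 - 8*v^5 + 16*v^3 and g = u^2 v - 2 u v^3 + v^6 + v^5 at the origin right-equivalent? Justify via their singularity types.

Yes.

The Hessian of f at 0 has rank 0. Corank 2; j^3 = v*(u - 4*v)^2 has shape L^2 M (L != M), so D-series; mu = 7 gives D_7. The Hessian of g at 0 has rank 0. Corank 2; j^3 = u^2*v has shape L^2 M (L != M), so D-series; mu = 7 gives D_7. Both have type D_7, hence right-equivalent.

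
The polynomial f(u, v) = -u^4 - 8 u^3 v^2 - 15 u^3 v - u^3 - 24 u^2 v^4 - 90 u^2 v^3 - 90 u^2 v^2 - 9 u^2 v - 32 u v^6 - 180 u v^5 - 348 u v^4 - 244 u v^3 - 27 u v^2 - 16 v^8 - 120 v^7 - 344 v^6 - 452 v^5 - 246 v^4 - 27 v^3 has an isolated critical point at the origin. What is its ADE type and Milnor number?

Type E7, Milnor number mu = 7.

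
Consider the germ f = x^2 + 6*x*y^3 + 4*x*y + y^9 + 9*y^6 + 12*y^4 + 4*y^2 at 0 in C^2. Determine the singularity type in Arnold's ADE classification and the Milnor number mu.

Type A_8, Milnor number mu = 8.

The Hessian of f at 0 is [[2, 4], [4, 8]] with rank 1, so corank 1. A Groebner basis of the Jacobian ideal J(f) in C{x,y} is {x^2*y^2 - 4*x^2/3 - 4*x*y - 8*y^2/3, x^3 + 6*x^2*y + 12*x*y^2 - 8*x/3 - 16*y/3, x/3 + y^3 + 2*y/3}; counting standard monomials gives mu = 8. Corank 1: A-series; mu = 8 gives A_8.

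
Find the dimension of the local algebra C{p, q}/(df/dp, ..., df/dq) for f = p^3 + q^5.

8

The Hessian of f at 0 has rank 0. Corank 2; j^3 = p^3 is a perfect cube, so E-series; the 5-jet and mu = 8 give E_8.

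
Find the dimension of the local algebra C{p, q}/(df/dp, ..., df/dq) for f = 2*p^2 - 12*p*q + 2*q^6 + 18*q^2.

The Hessian of f at 0 has rank 1. Corank 1: A-series; mu = 5 gives A_5.

5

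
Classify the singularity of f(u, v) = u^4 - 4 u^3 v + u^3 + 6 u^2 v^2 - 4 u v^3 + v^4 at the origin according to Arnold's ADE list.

E6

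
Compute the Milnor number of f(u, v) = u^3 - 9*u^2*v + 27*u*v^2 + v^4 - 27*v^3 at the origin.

6

The Hessian of f at 0 has rank 0. Corank 2; j^3 = (u - 3*v)^3 is a perfect cube, so E-series; the 4-jet and mu = 6 give E_6.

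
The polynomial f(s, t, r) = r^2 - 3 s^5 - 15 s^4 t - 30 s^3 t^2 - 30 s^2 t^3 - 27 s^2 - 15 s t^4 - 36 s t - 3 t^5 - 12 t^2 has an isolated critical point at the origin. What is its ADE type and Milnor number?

Type A4, Milnor number mu = 4.

The Hessian of f at 0 is [[-54, -36, 0], [-36, -24, 0], [0, 0, 2]] with rank 2, so corank 1. A Groebner basis of the Jacobian ideal J(f) in C{s,t,r} is {t^4, s + 2*t/3, r}; counting standard monomials gives mu = 4. Corank 1: A-series; mu = 4 gives A_4.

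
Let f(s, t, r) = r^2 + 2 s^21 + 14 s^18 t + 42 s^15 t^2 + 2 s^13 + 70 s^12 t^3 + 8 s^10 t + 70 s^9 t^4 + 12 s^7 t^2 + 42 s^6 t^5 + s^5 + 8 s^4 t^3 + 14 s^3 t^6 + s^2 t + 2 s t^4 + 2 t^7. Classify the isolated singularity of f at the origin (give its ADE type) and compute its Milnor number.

The Hessian of f at 0 has rank 1. Corank 2; j^3 = s^2*t has shape L^2 M (L != M), so D-series; mu = 8 gives D_8.

Type D_{8}, Milnor number mu = 8.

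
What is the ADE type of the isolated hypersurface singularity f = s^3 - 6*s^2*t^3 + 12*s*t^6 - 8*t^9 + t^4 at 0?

E_6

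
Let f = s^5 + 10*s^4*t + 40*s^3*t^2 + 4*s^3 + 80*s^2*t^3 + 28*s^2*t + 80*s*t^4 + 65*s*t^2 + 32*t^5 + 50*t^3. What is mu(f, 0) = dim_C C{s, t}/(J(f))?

6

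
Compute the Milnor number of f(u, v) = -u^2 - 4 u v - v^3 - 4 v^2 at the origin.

2

The Hessian of f at 0 is [[-2, -4], [-4, -8]] with rank 1, so corank 1. A Groebner basis of the Jacobian ideal J(f) in C{u,v} is {v^2, u + 2*v}; counting standard monomials gives mu = 2. Corank 1: A-series; mu = 2 gives A_2.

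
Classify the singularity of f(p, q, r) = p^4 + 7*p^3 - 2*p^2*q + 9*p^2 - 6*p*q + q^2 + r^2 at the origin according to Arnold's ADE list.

A_2

The Hessian of f at 0 has rank 2. Corank 1: A-series; mu = 2 gives A_2.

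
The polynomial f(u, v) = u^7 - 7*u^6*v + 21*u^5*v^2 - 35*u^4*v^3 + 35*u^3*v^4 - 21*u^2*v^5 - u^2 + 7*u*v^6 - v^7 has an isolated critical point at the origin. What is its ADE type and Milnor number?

Type A_{6}, Milnor number mu = 6.

The Hessian of f at 0 is [[-2, 0], [0, 0]] with rank 1, so corank 1. A Groebner basis of the Jacobian ideal J(f) in C{u,v} is {v^6, u}; counting standard monomials gives mu = 6. Corank 1: A-series; mu = 6 gives A_6.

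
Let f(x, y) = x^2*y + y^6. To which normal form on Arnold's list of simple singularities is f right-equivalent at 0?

D_{7}

The Hessian of f at 0 has rank 0. Corank 2; j^3 = x^2*y has shape L^2 M (L != M), so D-series; mu = 7 gives D_7.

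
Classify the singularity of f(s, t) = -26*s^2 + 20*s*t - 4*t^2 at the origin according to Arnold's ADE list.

A1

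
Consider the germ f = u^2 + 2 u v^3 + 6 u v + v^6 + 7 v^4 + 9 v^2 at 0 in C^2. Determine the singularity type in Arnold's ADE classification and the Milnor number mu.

Type A3, Milnor number mu = 3.

The Hessian of f at 0 has rank 1. Corank 1: A-series; mu = 3 gives A_3.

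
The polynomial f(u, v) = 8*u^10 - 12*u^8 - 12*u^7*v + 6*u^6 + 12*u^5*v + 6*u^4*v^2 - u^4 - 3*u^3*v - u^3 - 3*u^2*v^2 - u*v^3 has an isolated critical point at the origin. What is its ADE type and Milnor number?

Type E_{7}, Milnor number mu = 7.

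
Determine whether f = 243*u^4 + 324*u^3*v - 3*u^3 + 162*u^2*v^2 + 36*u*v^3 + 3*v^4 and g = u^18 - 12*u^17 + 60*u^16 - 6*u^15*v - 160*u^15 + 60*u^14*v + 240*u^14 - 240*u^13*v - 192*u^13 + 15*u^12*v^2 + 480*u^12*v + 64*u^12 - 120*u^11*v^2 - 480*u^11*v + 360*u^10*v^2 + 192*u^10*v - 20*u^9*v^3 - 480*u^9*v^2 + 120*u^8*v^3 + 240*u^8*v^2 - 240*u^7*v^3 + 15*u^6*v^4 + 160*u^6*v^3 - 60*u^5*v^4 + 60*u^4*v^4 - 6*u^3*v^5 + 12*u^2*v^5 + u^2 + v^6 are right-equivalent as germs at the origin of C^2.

No.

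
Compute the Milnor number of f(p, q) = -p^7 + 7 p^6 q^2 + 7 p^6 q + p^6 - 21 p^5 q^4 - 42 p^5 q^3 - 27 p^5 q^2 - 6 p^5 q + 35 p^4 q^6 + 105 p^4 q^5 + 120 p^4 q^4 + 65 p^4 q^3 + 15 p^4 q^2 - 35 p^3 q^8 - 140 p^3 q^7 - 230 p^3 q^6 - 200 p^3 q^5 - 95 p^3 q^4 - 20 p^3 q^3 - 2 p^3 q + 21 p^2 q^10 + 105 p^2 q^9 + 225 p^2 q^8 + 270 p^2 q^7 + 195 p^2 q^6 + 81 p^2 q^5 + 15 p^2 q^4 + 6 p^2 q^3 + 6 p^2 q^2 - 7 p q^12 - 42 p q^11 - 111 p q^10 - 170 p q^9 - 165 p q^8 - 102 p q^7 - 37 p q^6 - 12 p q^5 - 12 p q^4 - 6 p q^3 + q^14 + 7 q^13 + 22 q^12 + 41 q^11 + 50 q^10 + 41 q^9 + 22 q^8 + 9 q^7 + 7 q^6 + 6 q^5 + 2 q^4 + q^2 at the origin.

6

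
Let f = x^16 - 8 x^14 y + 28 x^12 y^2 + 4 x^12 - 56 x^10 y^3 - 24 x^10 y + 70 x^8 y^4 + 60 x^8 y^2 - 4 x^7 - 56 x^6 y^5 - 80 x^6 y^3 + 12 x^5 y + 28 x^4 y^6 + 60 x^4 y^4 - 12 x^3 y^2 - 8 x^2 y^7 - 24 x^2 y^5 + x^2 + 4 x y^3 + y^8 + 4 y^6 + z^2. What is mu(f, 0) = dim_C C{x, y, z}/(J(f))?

7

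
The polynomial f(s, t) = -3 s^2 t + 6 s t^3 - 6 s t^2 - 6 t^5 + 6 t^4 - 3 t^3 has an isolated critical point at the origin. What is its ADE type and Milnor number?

Type D_6, Milnor number mu = 6.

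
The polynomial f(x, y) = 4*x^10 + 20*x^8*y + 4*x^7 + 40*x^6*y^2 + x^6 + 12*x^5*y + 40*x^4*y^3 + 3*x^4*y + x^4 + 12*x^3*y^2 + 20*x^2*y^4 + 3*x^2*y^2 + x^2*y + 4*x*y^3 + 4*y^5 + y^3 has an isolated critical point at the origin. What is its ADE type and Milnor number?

Type D4, Milnor number mu = 4.

The Hessian of f at 0 has rank 0. Corank 2; j^3 = y*(x^2 + y^2) splits into three distinct lines over C (the quadratic factor has nonzero discriminant), so D_4.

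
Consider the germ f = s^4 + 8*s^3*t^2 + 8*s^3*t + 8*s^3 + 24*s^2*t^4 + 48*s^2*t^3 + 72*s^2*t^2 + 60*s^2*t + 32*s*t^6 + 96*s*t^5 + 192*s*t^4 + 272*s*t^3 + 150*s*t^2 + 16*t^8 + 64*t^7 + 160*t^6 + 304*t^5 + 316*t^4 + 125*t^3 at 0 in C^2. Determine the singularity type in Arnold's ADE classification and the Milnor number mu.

The Hessian of f at 0 is [[0, 0], [0, 0]] with rank 0, so corank 2. A Groebner basis of the Jacobian ideal J(f) in C{s,t} is {s^3 - 75*s^2/4 - 375*s*t/4 - 1875*t^2/16, s^2*t + 65*s^2/8 + 325*s*t/8 + 1625*t^2/32, -7*s^2/2 + s*t^2 - 35*s*t/2 - 175*t^2/8, 3*s^2/2 + 15*s*t/2 + t^3 + 75*t^2/8}; counting standard monomials gives mu = 6. Corank 2; j^3 = (2*s + 5*t)^3 is a perfect cube, so E-series; the 4-jet and mu = 6 give E_6.

Type E_6, Milnor number mu = 6.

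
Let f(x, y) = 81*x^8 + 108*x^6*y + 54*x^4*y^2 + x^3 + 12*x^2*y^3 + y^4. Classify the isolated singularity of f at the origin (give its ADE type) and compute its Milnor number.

Type E6, Milnor number mu = 6.

The Hessian of f at 0 has rank 0. Corank 2; j^3 = x^3 is a perfect cube, so E-series; the 4-jet and mu = 6 give E_6.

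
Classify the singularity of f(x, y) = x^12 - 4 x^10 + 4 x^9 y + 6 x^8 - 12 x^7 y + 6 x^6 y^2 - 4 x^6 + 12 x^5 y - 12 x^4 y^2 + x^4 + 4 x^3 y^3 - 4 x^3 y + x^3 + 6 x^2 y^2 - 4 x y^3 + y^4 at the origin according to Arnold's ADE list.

E6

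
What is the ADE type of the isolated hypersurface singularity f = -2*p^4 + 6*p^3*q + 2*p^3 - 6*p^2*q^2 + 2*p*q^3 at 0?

E_7

The Hessian of f at 0 has rank 0. Corank 2; j^3 = 2*p^3 is a perfect cube, so E-series; the 4-jet and mu = 7 give E_7.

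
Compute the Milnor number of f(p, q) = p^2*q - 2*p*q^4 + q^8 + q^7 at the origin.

9

The Hessian of f at 0 has rank 0. Corank 2; j^3 = p^2*q has shape L^2 M (L != M), so D-series; mu = 9 gives D_9.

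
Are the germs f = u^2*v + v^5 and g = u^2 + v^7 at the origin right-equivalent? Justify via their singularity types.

No.

The Hessian of f at 0 is [[0, 0], [0, 0]] with rank 0, so corank 2. A Groebner basis of the Jacobian ideal J(f) in C{u,v} is {u^2/5 + v^4, u^3, u*v}; counting standard monomials gives mu = 6. Corank 2; j^3 = u^2*v has shape L^2 M (L != M), so D-series; mu = 6 gives D_6. The Hessian of g at 0 is [[2, 0], [0, 0]] with rank 1, so corank 1. A Groebner basis of the Jacobian ideal J(g) in C{u,v} is {v^6, u}; counting standard monomials gives mu = 6. Corank 1: A-series; mu = 6 gives A_6. f is D_6 but g is A_6, hence not right-equivalent.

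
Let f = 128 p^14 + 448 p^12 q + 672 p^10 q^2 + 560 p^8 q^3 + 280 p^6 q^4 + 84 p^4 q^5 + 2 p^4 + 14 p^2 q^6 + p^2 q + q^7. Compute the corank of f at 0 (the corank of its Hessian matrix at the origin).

2

Hessian at 0 has rank 0.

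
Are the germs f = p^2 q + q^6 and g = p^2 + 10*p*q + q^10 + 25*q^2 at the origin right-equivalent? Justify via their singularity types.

No.

The Hessian of f at 0 has rank 0. Corank 2; j^3 = p^2*q has shape L^2 M (L != M), so D-series; mu = 7 gives D_7. The Hessian of g at 0 has rank 1. Corank 1: A-series; mu = 9 gives A_9. f is D_7 but g is A_9, hence not right-equivalent.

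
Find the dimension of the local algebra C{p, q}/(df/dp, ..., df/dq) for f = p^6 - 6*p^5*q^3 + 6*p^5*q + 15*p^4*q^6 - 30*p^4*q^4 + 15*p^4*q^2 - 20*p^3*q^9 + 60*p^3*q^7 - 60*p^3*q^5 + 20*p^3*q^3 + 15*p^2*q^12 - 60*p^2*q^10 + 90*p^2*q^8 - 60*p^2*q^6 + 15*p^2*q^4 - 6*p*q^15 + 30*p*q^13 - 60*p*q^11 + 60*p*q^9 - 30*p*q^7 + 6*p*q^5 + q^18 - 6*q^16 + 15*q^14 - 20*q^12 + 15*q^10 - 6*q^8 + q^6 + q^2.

5

The Hessian of f at 0 is [[0, 0], [0, 2]] with rank 1, so corank 1. A Groebner basis of the Jacobian ideal J(f) in C{p,q} is {p^5, q}; counting standard monomials gives mu = 5. Corank 1: A-series; mu = 5 gives A_5.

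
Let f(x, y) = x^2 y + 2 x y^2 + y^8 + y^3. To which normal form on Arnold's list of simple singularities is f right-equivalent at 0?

The Hessian of f at 0 is [[0, 0], [0, 0]] with rank 0, so corank 2. A Groebner basis of the Jacobian ideal J(f) in C{x,y} is {x^2/8 + y^7 - y^2/8, x^3 + y^3, x*y + y^2}; counting standard monomials gives mu = 9. Corank 2; j^3 = y*(x + y)^2 has shape L^2 M (L != M), so D-series; mu = 9 gives D_9.

D_9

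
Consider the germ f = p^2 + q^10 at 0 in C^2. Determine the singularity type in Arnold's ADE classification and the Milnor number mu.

The Hessian of f at 0 has rank 1. Corank 1: A-series; mu = 9 gives A_9.

Type A_{9}, Milnor number mu = 9.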